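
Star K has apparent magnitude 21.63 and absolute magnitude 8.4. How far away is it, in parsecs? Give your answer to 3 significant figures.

4.43×10^3 pc

m − M = 5 log₁₀(d/10 pc)
21.63 − (8.4) = 13.23 = 5 log₁₀(d/10)
d = 10 × 10^(13.23/5) = 10 × 10^2.646 = 4426 pc.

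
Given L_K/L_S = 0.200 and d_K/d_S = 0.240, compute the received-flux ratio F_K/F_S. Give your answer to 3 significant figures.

F = L/(4πd²), so F_K/F_S = (L_K/L_S) / (d_K/d_S)²
= 0.200 / (0.240)² = 0.200 / 0.05760 = 3.472.

3.47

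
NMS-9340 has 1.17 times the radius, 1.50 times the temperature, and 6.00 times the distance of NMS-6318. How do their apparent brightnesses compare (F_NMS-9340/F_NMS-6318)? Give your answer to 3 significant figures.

0.193

L_NMS-9340/L_NMS-6318 = (R_NMS-9340/R_NMS-6318)²(T_NMS-9340/T_NMS-6318)⁴ = (1.17)² × (1.50)⁴ = 6.930.
F_NMS-9340/F_NMS-6318 = (L_NMS-9340/L_NMS-6318)/(d_NMS-9340/d_NMS-6318)² = 6.930 / (6.00)² = 0.1925.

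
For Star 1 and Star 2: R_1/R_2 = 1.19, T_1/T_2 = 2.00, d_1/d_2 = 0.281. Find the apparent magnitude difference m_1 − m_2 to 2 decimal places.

L_1/L_2 = (1.19)²(2.00)⁴ = 22.66.
F_1/F_2 = (L_1/L_2)/(d_1/d_2)² = 22.66/0.07896 = 286.9.
m_1 − m_2 = −2.5 log₁₀(286.9) = -6.14.

-6.14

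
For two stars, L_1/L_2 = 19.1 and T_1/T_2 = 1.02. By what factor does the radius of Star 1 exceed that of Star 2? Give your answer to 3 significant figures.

4.20

L ∝ R²T⁴ gives R ∝ √L / T², so
R_1/R_2 = √(19.1) / (1.02)² = 4.370 / 1.040 = 4.201.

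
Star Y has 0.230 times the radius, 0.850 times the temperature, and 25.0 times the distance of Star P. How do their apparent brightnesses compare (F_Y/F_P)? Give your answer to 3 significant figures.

L_Y/L_P = (R_Y/R_P)²(T_Y/T_P)⁴ = (0.230)² × (0.850)⁴ = 0.02761.
F_Y/F_P = (L_Y/L_P)/(d_Y/d_P)² = 0.02761 / (25.0)² = 4.418×10^-5.

4.42×10^-5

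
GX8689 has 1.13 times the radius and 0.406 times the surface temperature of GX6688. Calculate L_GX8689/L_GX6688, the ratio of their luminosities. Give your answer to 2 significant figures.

From the Stefan–Boltzmann law, L ∝ R²T⁴, so
L_GX8689/L_GX6688 = (R_GX8689/R_GX6688)² (T_GX8689/T_GX6688)⁴ = (1.13)² × (0.406)⁴ = 1.277 × 0.02717 = 0.03469.

0.035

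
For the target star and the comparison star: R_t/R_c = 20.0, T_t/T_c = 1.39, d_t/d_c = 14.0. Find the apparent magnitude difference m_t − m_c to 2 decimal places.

L_t/L_c = (20.0)²(1.39)⁴ = 1493.
F_t/F_c = (L_t/L_c)/(d_t/d_c)² = 1493/196.0 = 7.618.
m_t − m_c = −2.5 log₁₀(7.618) = -2.20.

-2.20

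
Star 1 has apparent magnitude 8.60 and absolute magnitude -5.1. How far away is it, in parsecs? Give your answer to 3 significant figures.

m − M = 5 log₁₀(d/10 pc)
8.60 − (-5.1) = 13.70 = 5 log₁₀(d/10)
d = 10 × 10^(13.70/5) = 10 × 10^2.740 = 5495 pc.

5.50×10^3 pc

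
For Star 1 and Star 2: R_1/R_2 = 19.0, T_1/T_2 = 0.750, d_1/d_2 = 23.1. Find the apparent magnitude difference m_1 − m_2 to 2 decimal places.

1.67

L_1/L_2 = (19.0)²(0.750)⁴ = 114.2.
F_1/F_2 = (L_1/L_2)/(d_1/d_2)² = 114.2/533.6 = 0.2141.
m_1 − m_2 = −2.5 log₁₀(0.2141) = 1.67.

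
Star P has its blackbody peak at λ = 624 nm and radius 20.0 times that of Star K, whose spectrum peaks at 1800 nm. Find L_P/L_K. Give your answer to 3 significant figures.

2.77×10^4

Wien's law gives T ∝ 1/λ_max, so T_P/T_K = λ_K/λ_P = 1800/624 = 2.885.
Then L ∝ R²T⁴ gives L_P/L_K = (20.0)² × (2.885)⁴ = 400.0 × 69.24 = 2.770×10^4.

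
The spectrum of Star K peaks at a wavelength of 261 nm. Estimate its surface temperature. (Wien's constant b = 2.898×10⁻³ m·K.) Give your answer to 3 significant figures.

1.11×10^4 K

T = b/λ_max = 2.898×10⁻³ / (261×10⁻⁹) = 1.110×10^4 K.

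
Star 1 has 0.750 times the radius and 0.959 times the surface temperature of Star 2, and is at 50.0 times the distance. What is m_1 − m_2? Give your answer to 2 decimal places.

9.30

L_1/L_2 = (0.750)²(0.959)⁴ = 0.4758.
F_1/F_2 = (L_1/L_2)/(d_1/d_2)² = 0.4758/2500 = 1.903×10^-4.
m_1 − m_2 = −2.5 log₁₀(1.903×10^-4) = 9.30.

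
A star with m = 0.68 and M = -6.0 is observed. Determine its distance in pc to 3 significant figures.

217 pc

m − M = 5 log₁₀(d/10 pc)
0.68 − (-6.0) = 6.68 = 5 log₁₀(d/10)
d = 10 × 10^(6.68/5) = 10 × 10^1.336 = 216.8 pc.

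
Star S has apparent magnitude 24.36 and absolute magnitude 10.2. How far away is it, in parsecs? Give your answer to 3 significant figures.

m − M = 5 log₁₀(d/10 pc)
24.36 − (10.2) = 14.16 = 5 log₁₀(d/10)
d = 10 × 10^(14.16/5) = 10 × 10^2.832 = 6792 pc.

6.79×10^3 pc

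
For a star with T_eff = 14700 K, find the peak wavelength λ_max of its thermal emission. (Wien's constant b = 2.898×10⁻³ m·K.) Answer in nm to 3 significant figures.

λ_max = b/T = 2.898×10⁻³ / 14700 = 1.97×10^-7 m = 197.1 nm.

197 nm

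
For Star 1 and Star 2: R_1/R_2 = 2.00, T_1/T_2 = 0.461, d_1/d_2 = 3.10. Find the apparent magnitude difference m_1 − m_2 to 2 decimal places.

4.31

L_1/L_2 = (2.00)²(0.461)⁴ = 0.1807.
F_1/F_2 = (L_1/L_2)/(d_1/d_2)² = 0.1807/9.610 = 0.01880.
m_1 − m_2 = −2.5 log₁₀(0.01880) = 4.31.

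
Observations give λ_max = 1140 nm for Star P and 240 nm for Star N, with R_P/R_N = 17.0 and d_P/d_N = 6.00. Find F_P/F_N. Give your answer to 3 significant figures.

0.0158

Wien's law: T_P/T_N = λ_N/λ_P = 240/1140 = 0.2105.
L_P/L_N = (R_P/R_N)²(T_P/T_N)⁴ = (17.0)²(0.2105)⁴ = 0.5677.
F_P/F_N = (L_P/L_N)/(d_P/d_N)² = 0.5677/(6.00)² = 0.01577.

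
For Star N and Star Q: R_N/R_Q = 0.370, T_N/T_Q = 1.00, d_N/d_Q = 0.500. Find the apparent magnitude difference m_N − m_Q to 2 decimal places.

0.65

L_N/L_Q = (0.370)²(1.00)⁴ = 0.1369.
F_N/F_Q = (L_N/L_Q)/(d_N/d_Q)² = 0.1369/0.2500 = 0.5476.
m_N − m_Q = −2.5 log₁₀(0.5476) = 0.65.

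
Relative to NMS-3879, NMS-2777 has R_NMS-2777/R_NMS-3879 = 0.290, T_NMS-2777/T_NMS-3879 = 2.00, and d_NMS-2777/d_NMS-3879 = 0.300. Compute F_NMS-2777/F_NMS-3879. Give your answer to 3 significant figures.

15.0

L_NMS-2777/L_NMS-3879 = (R_NMS-2777/R_NMS-3879)²(T_NMS-2777/T_NMS-3879)⁴ = (0.290)² × (2.00)⁴ = 1.346.
F_NMS-2777/F_NMS-3879 = (L_NMS-2777/L_NMS-3879)/(d_NMS-2777/d_NMS-3879)² = 1.346 / (0.300)² = 14.95.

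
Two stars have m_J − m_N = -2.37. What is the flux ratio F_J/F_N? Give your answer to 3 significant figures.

8.87

F_J/F_N = 10^(−(m_J − m_N)/2.5) = 10^(2.37/2.5) = 10^0.948 = 8.872.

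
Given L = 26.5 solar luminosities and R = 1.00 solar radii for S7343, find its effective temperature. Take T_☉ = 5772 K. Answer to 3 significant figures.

T/T_☉ = (L/L_☉)^(1/4) / (R/R_☉)^(1/2)
T = 5772 × (26.5)^(1/4) / √(1.00) = 5772 × 2.269 / 1.000 = 1.310×10^4 K.

1.31×10^4 K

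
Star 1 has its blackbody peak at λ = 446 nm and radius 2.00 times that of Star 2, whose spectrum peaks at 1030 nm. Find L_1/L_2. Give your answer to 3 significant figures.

Wien's law gives T ∝ 1/λ_max, so T_1/T_2 = λ_2/λ_1 = 1030/446 = 2.309.
Then L ∝ R²T⁴ gives L_1/L_2 = (2.00)² × (2.309)⁴ = 4.000 × 28.45 = 113.8.

114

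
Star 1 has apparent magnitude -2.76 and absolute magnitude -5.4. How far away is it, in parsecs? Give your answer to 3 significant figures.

33.7 pc

m − M = 5 log₁₀(d/10 pc)
-2.76 − (-5.4) = 2.64 = 5 log₁₀(d/10)
d = 10 × 10^(2.64/5) = 10 × 10^0.528 = 33.73 pc.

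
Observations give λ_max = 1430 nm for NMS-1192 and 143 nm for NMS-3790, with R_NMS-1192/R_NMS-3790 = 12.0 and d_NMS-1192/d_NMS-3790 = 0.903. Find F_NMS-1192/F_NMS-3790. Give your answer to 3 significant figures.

Wien's law: T_NMS-1192/T_NMS-3790 = λ_NMS-3790/λ_NMS-1192 = 143/1430 = 0.1000.
L_NMS-1192/L_NMS-3790 = (R_NMS-1192/R_NMS-3790)²(T_NMS-1192/T_NMS-3790)⁴ = (12.0)²(0.1000)⁴ = 0.01440.
F_NMS-1192/F_NMS-3790 = (L_NMS-1192/L_NMS-3790)/(d_NMS-1192/d_NMS-3790)² = 0.01440/(0.903)² = 0.01766.

0.0177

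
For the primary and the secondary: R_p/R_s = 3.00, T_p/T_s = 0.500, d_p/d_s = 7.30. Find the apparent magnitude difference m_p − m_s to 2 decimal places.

L_p/L_s = (3.00)²(0.500)⁴ = 0.5625.
F_p/F_s = (L_p/L_s)/(d_p/d_s)² = 0.5625/53.29 = 0.01056.
m_p − m_s = −2.5 log₁₀(0.01056) = 4.94.

4.94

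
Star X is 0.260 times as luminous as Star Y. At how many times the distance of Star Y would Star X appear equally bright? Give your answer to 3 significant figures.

0.510

Equal flux requires L_X/d_X² = L_Y/d_Y², so d_X/d_Y = √(L_X/L_Y)
= √(0.260) = 0.5099.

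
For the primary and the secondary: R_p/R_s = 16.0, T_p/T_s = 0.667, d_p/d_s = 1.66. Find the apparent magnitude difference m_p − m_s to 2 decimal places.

L_p/L_s = (16.0)²(0.667)⁴ = 50.67.
F_p/F_s = (L_p/L_s)/(d_p/d_s)² = 50.67/2.756 = 18.39.
m_p − m_s = −2.5 log₁₀(18.39) = -3.16.

-3.16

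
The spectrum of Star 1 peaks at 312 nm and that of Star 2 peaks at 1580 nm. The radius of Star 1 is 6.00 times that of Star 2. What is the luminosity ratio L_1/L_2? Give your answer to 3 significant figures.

2.37×10^4

Wien's law gives T ∝ 1/λ_max, so T_1/T_2 = λ_2/λ_1 = 1580/312 = 5.064.
Then L ∝ R²T⁴ gives L_1/L_2 = (6.00)² × (5.064)⁴ = 36.00 × 657.7 = 2.368×10^4.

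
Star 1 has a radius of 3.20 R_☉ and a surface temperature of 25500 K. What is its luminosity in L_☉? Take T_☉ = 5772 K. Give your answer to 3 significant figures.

L/L_☉ = (R/R_☉)² (T/T_☉)⁴ = (3.20)² × (25500/5772)⁴
       = 10.24 × (4.418)⁴ = 10.24 × 380.9 = 3901.

3.90×10^3 L_☉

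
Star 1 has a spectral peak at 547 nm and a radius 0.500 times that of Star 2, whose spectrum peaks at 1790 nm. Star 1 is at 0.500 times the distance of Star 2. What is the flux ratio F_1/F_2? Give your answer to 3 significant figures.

115

Wien's law: T_1/T_2 = λ_2/λ_1 = 1790/547 = 3.272.
L_1/L_2 = (R_1/R_2)²(T_1/T_2)⁴ = (0.500)²(3.272)⁴ = 28.67.
F_1/F_2 = (L_1/L_2)/(d_1/d_2)² = 28.67/(0.500)² = 114.7.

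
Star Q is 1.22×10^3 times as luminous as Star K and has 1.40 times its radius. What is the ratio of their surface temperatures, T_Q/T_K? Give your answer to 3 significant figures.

4.99

L ∝ R²T⁴ gives T ∝ (L/R²)^(1/4), so
T_Q/T_K = (1.22×10^3 / 1.40²)^(1/4) = (622.4)^(1/4) = 4.995.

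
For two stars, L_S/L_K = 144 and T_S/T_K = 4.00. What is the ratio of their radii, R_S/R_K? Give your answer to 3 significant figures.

L ∝ R²T⁴ gives R ∝ √L / T², so
R_S/R_K = √(144) / (4.00)² = 12.00 / 16.00 = 0.7500.

0.750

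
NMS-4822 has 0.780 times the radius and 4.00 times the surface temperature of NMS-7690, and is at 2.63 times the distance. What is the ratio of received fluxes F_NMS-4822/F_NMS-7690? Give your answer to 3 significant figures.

22.5

L_NMS-4822/L_NMS-7690 = (R_NMS-4822/R_NMS-7690)²(T_NMS-4822/T_NMS-7690)⁴ = (0.780)² × (4.00)⁴ = 155.8.
F_NMS-4822/F_NMS-7690 = (L_NMS-4822/L_NMS-7690)/(d_NMS-4822/d_NMS-7690)² = 155.8 / (2.63)² = 22.52.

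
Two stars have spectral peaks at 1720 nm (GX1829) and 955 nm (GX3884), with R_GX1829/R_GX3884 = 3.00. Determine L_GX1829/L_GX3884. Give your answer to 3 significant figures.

Wien's law gives T ∝ 1/λ_max, so T_GX1829/T_GX3884 = λ_GX3884/λ_GX1829 = 955/1720 = 0.5552.
Then L ∝ R²T⁴ gives L_GX1829/L_GX3884 = (3.00)² × (0.5552)⁴ = 9.000 × 0.09504 = 0.8553.

0.855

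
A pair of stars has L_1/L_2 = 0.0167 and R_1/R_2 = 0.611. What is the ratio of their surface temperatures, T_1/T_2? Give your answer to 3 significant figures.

L ∝ R²T⁴ gives T ∝ (L/R²)^(1/4), so
T_1/T_2 = (0.0167 / 0.611²)^(1/4) = (0.04473)^(1/4) = 0.4599.

0.460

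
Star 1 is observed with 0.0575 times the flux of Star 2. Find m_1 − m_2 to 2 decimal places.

3.10

m_1 − m_2 = −2.5 log₁₀(F_1/F_2) = −2.5 log₁₀(0.0575) = −2.5 × (-1.240) = 3.101.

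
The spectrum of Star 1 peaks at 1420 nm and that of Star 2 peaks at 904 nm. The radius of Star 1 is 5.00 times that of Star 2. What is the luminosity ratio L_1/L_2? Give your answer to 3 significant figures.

Wien's law gives T ∝ 1/λ_max, so T_1/T_2 = λ_2/λ_1 = 904/1420 = 0.6366.
Then L ∝ R²T⁴ gives L_1/L_2 = (5.00)² × (0.6366)⁴ = 25.00 × 0.1643 = 4.106.

4.11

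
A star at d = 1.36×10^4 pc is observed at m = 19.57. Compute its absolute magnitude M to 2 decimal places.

3.90

M = m − 5 log₁₀(d/10 pc) = 19.57 − 5 log₁₀(1.36×10^4/10)
  = 19.57 − 5 × 3.134 = 19.57 − 15.67 = 3.90.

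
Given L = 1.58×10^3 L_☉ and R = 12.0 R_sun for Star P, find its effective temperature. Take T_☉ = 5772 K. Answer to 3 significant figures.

T/T_☉ = (L/L_☉)^(1/4) / (R/R_☉)^(1/2)
T = 5772 × (1.58×10^3)^(1/4) / √(12.0) = 5772 × 6.305 / 3.464 = 1.051×10^4 K.

1.05×10^4 K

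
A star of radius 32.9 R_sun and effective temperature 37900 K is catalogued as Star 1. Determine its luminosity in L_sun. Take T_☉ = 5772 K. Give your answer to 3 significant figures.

L/L_☉ = (R/R_☉)² (T/T_☉)⁴ = (32.9)² × (37900/5772)⁴
       = 1082 × (6.566)⁴ = 1082 × 1859 = 2.012×10^6.

2.01×10^6 L_sun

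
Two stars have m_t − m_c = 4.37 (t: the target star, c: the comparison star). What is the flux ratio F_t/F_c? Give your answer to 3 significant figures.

0.0179

F_t/F_c = 10^(−(m_t − m_c)/2.5) = 10^(-4.37/2.5) = 10^-1.748 = 0.01786.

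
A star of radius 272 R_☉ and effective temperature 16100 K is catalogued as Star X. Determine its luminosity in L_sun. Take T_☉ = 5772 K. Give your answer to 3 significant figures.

L/L_☉ = (R/R_☉)² (T/T_☉)⁴ = (272)² × (16100/5772)⁴
       = 7.398×10^4 × (2.789)⁴ = 7.398×10^4 × 60.53 = 4.479×10^6.

4.48×10^6 L_sun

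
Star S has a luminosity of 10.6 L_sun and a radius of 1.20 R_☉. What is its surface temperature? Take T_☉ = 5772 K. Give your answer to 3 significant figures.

9.51×10^3 K

T/T_☉ = (L/L_☉)^(1/4) / (R/R_☉)^(1/2)
T = 5772 × (10.6)^(1/4) / √(1.20) = 5772 × 1.804 / 1.095 = 9507 K.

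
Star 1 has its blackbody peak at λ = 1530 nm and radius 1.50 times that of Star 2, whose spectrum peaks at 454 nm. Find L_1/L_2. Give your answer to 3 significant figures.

Wien's law gives T ∝ 1/λ_max, so T_1/T_2 = λ_2/λ_1 = 454/1530 = 0.2967.
Then L ∝ R²T⁴ gives L_1/L_2 = (1.50)² × (0.2967)⁴ = 2.250 × 0.007753 = 0.01744.

0.0174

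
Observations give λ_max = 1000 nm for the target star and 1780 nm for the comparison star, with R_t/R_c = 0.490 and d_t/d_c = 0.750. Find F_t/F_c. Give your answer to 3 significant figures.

4.28

Wien's law: T_t/T_c = λ_c/λ_t = 1780/1000 = 1.780.
L_t/L_c = (R_t/R_c)²(T_t/T_c)⁴ = (0.490)²(1.780)⁴ = 2.410.
F_t/F_c = (L_t/L_c)/(d_t/d_c)² = 2.410/(0.750)² = 4.285.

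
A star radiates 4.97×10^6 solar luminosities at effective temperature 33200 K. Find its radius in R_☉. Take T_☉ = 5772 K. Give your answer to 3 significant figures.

R/R_☉ = √(L/L_☉) / (T/T_☉)² = √(4.97×10^6) / (5.752)²
       = 2229 / 33.08 = 67.38.

67.4 R_☉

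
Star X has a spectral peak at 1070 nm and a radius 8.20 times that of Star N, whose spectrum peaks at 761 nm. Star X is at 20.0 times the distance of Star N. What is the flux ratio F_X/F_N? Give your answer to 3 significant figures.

0.0430

Wien's law: T_X/T_N = λ_N/λ_X = 761/1070 = 0.7112.
L_X/L_N = (R_X/R_N)²(T_X/T_N)⁴ = (8.20)²(0.7112)⁴ = 17.20.
F_X/F_N = (L_X/L_N)/(d_X/d_N)² = 17.20/(20.0)² = 0.04301.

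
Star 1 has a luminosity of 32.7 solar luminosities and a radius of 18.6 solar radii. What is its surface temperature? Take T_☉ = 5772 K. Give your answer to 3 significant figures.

3.20×10^3 K

T/T_☉ = (L/L_☉)^(1/4) / (R/R_☉)^(1/2)
T = 5772 × (32.7)^(1/4) / √(18.6) = 5772 × 2.391 / 4.313 = 3200 K.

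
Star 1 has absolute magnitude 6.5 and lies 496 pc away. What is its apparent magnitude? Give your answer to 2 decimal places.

m = M + 5 log₁₀(d/10 pc) = 6.5 + 5 log₁₀(496/10)
  = 6.5 + 5 × 1.695 = 6.5 + 8.48 = 14.98.

14.98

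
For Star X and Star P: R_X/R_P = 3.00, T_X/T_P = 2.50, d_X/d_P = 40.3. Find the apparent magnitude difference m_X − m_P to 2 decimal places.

1.66

L_X/L_P = (3.00)²(2.50)⁴ = 351.6.
F_X/F_P = (L_X/L_P)/(d_X/d_P)² = 351.6/1624 = 0.2165.
m_X − m_P = −2.5 log₁₀(0.2165) = 1.66.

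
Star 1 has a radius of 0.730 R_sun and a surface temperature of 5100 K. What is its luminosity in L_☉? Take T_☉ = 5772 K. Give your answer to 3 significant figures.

0.325 L_☉

L/L_☉ = (R/R_☉)² (T/T_☉)⁴ = (0.730)² × (5100/5772)⁴
       = 0.5329 × (0.8836)⁴ = 0.5329 × 0.6095 = 0.3248.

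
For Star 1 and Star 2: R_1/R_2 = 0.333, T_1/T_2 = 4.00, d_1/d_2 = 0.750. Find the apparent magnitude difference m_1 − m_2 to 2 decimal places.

L_1/L_2 = (0.333)²(4.00)⁴ = 28.39.
F_1/F_2 = (L_1/L_2)/(d_1/d_2)² = 28.39/0.5625 = 50.47.
m_1 − m_2 = −2.5 log₁₀(50.47) = -4.26.

-4.26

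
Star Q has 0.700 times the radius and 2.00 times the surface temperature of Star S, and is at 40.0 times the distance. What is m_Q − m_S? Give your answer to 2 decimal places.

5.77

L_Q/L_S = (0.700)²(2.00)⁴ = 7.840.
F_Q/F_S = (L_Q/L_S)/(d_Q/d_S)² = 7.840/1600 = 0.004900.
m_Q − m_S = −2.5 log₁₀(0.004900) = 5.77.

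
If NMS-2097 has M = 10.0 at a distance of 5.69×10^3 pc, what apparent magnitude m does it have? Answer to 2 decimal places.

23.78

m = M + 5 log₁₀(d/10 pc) = 10.0 + 5 log₁₀(5.69×10^3/10)
  = 10.0 + 5 × 2.755 = 10.0 + 13.78 = 23.78.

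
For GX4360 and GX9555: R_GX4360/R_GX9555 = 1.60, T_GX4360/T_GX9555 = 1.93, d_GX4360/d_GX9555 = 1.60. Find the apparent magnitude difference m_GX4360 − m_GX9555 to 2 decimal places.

L_GX4360/L_GX9555 = (1.60)²(1.93)⁴ = 35.52.
F_GX4360/F_GX9555 = (L_GX4360/L_GX9555)/(d_GX4360/d_GX9555)² = 35.52/2.560 = 13.87.
m_GX4360 − m_GX9555 = −2.5 log₁₀(13.87) = -2.86.

-2.86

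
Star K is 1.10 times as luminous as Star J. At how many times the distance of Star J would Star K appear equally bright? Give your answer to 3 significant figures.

1.05

Equal flux requires L_K/d_K² = L_J/d_J², so d_K/d_J = √(L_K/L_J)
= √(1.10) = 1.049.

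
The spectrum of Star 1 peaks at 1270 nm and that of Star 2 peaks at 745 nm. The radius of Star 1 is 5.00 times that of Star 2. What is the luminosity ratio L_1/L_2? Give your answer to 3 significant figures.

2.96

Wien's law gives T ∝ 1/λ_max, so T_1/T_2 = λ_2/λ_1 = 745/1270 = 0.5866.
Then L ∝ R²T⁴ gives L_1/L_2 = (5.00)² × (0.5866)⁴ = 25.00 × 0.1184 = 2.960.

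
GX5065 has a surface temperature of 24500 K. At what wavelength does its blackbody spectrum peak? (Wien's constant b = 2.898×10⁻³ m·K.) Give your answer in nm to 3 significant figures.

118 nm

λ_max = b/T = 2.898×10⁻³ / 24500 = 1.18×10^-7 m = 118.3 nm.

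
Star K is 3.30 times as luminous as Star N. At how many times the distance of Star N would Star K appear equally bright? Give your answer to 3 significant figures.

1.82

Equal flux requires L_K/d_K² = L_N/d_N², so d_K/d_N = √(L_K/L_N)
= √(3.30) = 1.817.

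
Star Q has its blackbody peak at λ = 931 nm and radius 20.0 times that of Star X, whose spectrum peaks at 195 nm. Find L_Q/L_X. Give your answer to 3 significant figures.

Wien's law gives T ∝ 1/λ_max, so T_Q/T_X = λ_X/λ_Q = 195/931 = 0.2095.
Then L ∝ R²T⁴ gives L_Q/L_X = (20.0)² × (0.2095)⁴ = 400.0 × 0.001925 = 0.7698.

0.770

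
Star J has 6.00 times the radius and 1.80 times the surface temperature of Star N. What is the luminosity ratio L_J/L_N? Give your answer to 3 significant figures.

From the Stefan–Boltzmann law, L ∝ R²T⁴, so
L_J/L_N = (R_J/R_N)² (T_J/T_N)⁴ = (6.00)² × (1.80)⁴ = 36.00 × 10.50 = 377.9.

378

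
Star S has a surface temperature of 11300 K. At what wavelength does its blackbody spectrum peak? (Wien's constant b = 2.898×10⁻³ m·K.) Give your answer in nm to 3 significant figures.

λ_max = b/T = 2.898×10⁻³ / 11300 = 2.56×10^-7 m = 256.5 nm.

256 nm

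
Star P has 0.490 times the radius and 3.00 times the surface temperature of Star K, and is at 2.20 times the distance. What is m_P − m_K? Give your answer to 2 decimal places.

L_P/L_K = (0.490)²(3.00)⁴ = 19.45.
F_P/F_K = (L_P/L_K)/(d_P/d_K)² = 19.45/4.840 = 4.018.
m_P − m_K = −2.5 log₁₀(4.018) = -1.51.

-1.51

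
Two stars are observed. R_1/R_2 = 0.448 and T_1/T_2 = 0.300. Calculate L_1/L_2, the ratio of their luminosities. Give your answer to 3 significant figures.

0.00163

From the Stefan–Boltzmann law, L ∝ R²T⁴, so
L_1/L_2 = (R_1/R_2)² (T_1/T_2)⁴ = (0.448)² × (0.300)⁴ = 0.2007 × 0.008100 = 0.001626.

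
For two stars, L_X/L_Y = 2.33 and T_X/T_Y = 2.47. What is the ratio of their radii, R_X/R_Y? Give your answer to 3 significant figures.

0.250

L ∝ R²T⁴ gives R ∝ √L / T², so
R_X/R_Y = √(2.33) / (2.47)² = 1.526 / 6.101 = 0.2502.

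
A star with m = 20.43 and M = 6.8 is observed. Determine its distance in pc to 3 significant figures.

m − M = 5 log₁₀(d/10 pc)
20.43 − (6.8) = 13.63 = 5 log₁₀(d/10)
d = 10 × 10^(13.63/5) = 10 × 10^2.726 = 5321 pc.

5.32×10^3 pc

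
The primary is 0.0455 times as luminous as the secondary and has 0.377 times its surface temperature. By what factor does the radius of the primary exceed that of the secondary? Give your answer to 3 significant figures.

L ∝ R²T⁴ gives R ∝ √L / T², so
R_p/R_s = √(0.0455) / (0.377)² = 0.2133 / 0.1421 = 1.501.

1.50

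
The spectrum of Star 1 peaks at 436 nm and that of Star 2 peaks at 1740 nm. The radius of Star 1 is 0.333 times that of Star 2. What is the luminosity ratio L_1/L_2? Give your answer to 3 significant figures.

Wien's law gives T ∝ 1/λ_max, so T_1/T_2 = λ_2/λ_1 = 1740/436 = 3.991.
Then L ∝ R²T⁴ gives L_1/L_2 = (0.333)² × (3.991)⁴ = 0.1109 × 253.7 = 28.13.

28.1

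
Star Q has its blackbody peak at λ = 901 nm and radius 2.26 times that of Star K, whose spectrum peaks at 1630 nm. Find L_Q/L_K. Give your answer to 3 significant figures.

54.7

Wien's law gives T ∝ 1/λ_max, so T_Q/T_K = λ_K/λ_Q = 1630/901 = 1.809.
Then L ∝ R²T⁴ gives L_Q/L_K = (2.26)² × (1.809)⁴ = 5.108 × 10.71 = 54.71.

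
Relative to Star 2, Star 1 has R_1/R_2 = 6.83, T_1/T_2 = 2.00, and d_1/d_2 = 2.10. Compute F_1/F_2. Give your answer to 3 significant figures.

L_1/L_2 = (R_1/R_2)²(T_1/T_2)⁴ = (6.83)² × (2.00)⁴ = 746.4.
F_1/F_2 = (L_1/L_2)/(d_1/d_2)² = 746.4 / (2.10)² = 169.2.

169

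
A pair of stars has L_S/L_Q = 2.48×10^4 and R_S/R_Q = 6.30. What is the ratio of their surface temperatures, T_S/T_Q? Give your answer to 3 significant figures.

5.00

L ∝ R²T⁴ gives T ∝ (L/R²)^(1/4), so
T_S/T_Q = (2.48×10^4 / 6.30²)^(1/4) = (624.8)^(1/4) = 5.000.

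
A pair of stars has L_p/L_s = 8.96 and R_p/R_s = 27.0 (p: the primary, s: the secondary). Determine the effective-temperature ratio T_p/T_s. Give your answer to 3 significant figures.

0.333

L ∝ R²T⁴ gives T ∝ (L/R²)^(1/4), so
T_p/T_s = (8.96 / 27.0²)^(1/4) = (0.01229)^(1/4) = 0.3330.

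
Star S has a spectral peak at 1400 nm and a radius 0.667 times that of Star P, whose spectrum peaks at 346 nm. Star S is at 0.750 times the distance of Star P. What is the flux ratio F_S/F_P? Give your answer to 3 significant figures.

0.00295

Wien's law: T_S/T_P = λ_P/λ_S = 346/1400 = 0.2471.
L_S/L_P = (R_S/R_P)²(T_S/T_P)⁴ = (0.667)²(0.2471)⁴ = 0.001660.
F_S/F_P = (L_S/L_P)/(d_S/d_P)² = 0.001660/(0.750)² = 0.002951.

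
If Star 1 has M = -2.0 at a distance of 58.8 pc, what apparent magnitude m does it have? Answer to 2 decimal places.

1.85

m = M + 5 log₁₀(d/10 pc) = -2.0 + 5 log₁₀(58.8/10)
  = -2.0 + 5 × 0.769 = -2.0 + 3.85 = 1.85.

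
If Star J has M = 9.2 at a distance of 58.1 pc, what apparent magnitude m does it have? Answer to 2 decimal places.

13.02

m = M + 5 log₁₀(d/10 pc) = 9.2 + 5 log₁₀(58.1/10)
  = 9.2 + 5 × 0.764 = 9.2 + 3.82 = 13.02.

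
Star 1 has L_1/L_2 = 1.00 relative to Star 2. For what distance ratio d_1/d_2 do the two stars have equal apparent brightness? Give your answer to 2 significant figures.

1.0

Equal flux requires L_1/d_1² = L_2/d_2², so d_1/d_2 = √(L_1/L_2)
= √(1.00) = 1.000.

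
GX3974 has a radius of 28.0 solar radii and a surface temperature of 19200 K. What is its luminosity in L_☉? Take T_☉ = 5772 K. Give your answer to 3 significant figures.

L/L_☉ = (R/R_☉)² (T/T_☉)⁴ = (28.0)² × (19200/5772)⁴
       = 784.0 × (3.326)⁴ = 784.0 × 122.4 = 9.599×10^4.

9.60×10^4 L_☉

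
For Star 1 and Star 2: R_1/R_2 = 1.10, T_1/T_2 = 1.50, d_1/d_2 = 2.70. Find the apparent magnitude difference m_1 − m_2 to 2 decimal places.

L_1/L_2 = (1.10)²(1.50)⁴ = 6.126.
F_1/F_2 = (L_1/L_2)/(d_1/d_2)² = 6.126/7.290 = 0.8403.
m_1 − m_2 = −2.5 log₁₀(0.8403) = 0.19.

0.19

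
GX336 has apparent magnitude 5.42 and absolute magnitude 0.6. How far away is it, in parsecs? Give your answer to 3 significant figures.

92.0 pc

m − M = 5 log₁₀(d/10 pc)
5.42 − (0.6) = 4.82 = 5 log₁₀(d/10)
d = 10 × 10^(4.82/5) = 10 × 10^0.964 = 92.04 pc.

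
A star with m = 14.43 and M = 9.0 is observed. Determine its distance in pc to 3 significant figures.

m − M = 5 log₁₀(d/10 pc)
14.43 − (9.0) = 5.43 = 5 log₁₀(d/10)
d = 10 × 10^(5.43/5) = 10 × 10^1.086 = 121.9 pc.

122 pc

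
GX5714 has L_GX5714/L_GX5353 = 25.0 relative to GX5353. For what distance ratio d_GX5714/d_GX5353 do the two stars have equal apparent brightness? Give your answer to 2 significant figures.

Equal flux requires L_GX5714/d_GX5714² = L_GX5353/d_GX5353², so d_GX5714/d_GX5353 = √(L_GX5714/L_GX5353)
= √(25.0) = 5.000.

5.0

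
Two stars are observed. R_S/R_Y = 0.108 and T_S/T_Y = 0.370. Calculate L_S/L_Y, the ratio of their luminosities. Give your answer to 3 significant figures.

From the Stefan–Boltzmann law, L ∝ R²T⁴, so
L_S/L_Y = (R_S/R_Y)² (T_S/T_Y)⁴ = (0.108)² × (0.370)⁴ = 0.01166 × 0.01874 = 2.186×10^-4.

2.19×10^-4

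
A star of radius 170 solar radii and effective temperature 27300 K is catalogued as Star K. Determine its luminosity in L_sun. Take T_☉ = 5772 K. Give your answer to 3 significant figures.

1.45×10^7 L_sun

L/L_☉ = (R/R_☉)² (T/T_☉)⁴ = (170)² × (27300/5772)⁴
       = 2.890×10^4 × (4.730)⁴ = 2.890×10^4 × 500.4 = 1.446×10^7.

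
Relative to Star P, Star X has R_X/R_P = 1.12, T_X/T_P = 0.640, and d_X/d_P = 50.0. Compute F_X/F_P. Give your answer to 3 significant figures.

8.42×10^-5

L_X/L_P = (R_X/R_P)²(T_X/T_P)⁴ = (1.12)² × (0.640)⁴ = 0.2105.
F_X/F_P = (L_X/L_P)/(d_X/d_P)² = 0.2105 / (50.0)² = 8.418×10^-5.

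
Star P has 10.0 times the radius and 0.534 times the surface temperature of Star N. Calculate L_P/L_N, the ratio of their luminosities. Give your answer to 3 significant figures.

8.13

From the Stefan–Boltzmann law, L ∝ R²T⁴, so
L_P/L_N = (R_P/R_N)² (T_P/T_N)⁴ = (10.0)² × (0.534)⁴ = 100.0 × 0.08131 = 8.131.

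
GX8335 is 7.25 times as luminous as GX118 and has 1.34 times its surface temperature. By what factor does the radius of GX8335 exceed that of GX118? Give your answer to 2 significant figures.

1.5

L ∝ R²T⁴ gives R ∝ √L / T², so
R_GX8335/R_GX118 = √(7.25) / (1.34)² = 2.693 / 1.796 = 1.500.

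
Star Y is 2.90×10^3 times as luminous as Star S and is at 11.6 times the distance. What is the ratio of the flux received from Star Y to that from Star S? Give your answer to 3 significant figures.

21.6

F = L/(4πd²), so F_Y/F_S = (L_Y/L_S) / (d_Y/d_S)²
= 2.90×10^3 / (11.6)² = 2.90×10^3 / 134.6 = 21.55.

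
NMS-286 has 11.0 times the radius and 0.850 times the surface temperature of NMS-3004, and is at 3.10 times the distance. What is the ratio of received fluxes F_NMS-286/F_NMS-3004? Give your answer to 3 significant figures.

6.57

L_NMS-286/L_NMS-3004 = (R_NMS-286/R_NMS-3004)²(T_NMS-286/T_NMS-3004)⁴ = (11.0)² × (0.850)⁴ = 63.16.
F_NMS-286/F_NMS-3004 = (L_NMS-286/L_NMS-3004)/(d_NMS-286/d_NMS-3004)² = 63.16 / (3.10)² = 6.573.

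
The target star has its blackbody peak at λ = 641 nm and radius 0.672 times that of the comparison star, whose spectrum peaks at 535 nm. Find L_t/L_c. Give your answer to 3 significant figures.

0.219

Wien's law gives T ∝ 1/λ_max, so T_t/T_c = λ_c/λ_t = 535/641 = 0.8346.
Then L ∝ R²T⁴ gives L_t/L_c = (0.672)² × (0.8346)⁴ = 0.4516 × 0.4853 = 0.2191.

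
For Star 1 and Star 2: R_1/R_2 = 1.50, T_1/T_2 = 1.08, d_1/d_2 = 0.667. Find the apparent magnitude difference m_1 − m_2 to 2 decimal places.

-2.09

L_1/L_2 = (1.50)²(1.08)⁴ = 3.061.
F_1/F_2 = (L_1/L_2)/(d_1/d_2)² = 3.061/0.4449 = 6.881.
m_1 − m_2 = −2.5 log₁₀(6.881) = -2.09.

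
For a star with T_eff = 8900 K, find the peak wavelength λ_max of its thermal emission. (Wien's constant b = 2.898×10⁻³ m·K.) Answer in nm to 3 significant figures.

326 nm

λ_max = b/T = 2.898×10⁻³ / 8900 = 3.26×10^-7 m = 325.6 nm.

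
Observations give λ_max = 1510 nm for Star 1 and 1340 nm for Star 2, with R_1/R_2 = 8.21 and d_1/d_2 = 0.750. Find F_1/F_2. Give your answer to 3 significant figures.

74.3

Wien's law: T_1/T_2 = λ_2/λ_1 = 1340/1510 = 0.8874.
L_1/L_2 = (R_1/R_2)²(T_1/T_2)⁴ = (8.21)²(0.8874)⁴ = 41.80.
F_1/F_2 = (L_1/L_2)/(d_1/d_2)² = 41.80/(0.750)² = 74.31.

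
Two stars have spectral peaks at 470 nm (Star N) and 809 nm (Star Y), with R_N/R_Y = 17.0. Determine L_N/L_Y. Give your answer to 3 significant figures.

2.54×10^3

Wien's law gives T ∝ 1/λ_max, so T_N/T_Y = λ_Y/λ_N = 809/470 = 1.721.
Then L ∝ R²T⁴ gives L_N/L_Y = (17.0)² × (1.721)⁴ = 289.0 × 8.778 = 2537.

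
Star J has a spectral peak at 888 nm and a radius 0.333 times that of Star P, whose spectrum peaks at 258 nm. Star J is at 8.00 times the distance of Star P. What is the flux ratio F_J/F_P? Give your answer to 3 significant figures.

Wien's law: T_J/T_P = λ_P/λ_J = 258/888 = 0.2905.
L_J/L_P = (R_J/R_P)²(T_J/T_P)⁴ = (0.333)²(0.2905)⁴ = 7.902×10^-4.
F_J/F_P = (L_J/L_P)/(d_J/d_P)² = 7.902×10^-4/(8.00)² = 1.235×10^-5.

1.23×10^-5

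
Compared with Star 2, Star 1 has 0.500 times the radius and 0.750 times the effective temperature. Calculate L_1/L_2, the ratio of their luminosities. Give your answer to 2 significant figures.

From the Stefan–Boltzmann law, L ∝ R²T⁴, so
L_1/L_2 = (R_1/R_2)² (T_1/T_2)⁴ = (0.500)² × (0.750)⁴ = 0.2500 × 0.3164 = 0.07910.

0.079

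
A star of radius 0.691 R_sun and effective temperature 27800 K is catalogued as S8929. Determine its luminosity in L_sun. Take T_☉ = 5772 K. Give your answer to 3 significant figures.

257 L_sun

L/L_☉ = (R/R_☉)² (T/T_☉)⁴ = (0.691)² × (27800/5772)⁴
       = 0.4775 × (4.816)⁴ = 0.4775 × 538.1 = 256.9.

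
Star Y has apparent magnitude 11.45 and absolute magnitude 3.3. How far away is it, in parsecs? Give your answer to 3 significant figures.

m − M = 5 log₁₀(d/10 pc)
11.45 − (3.3) = 8.15 = 5 log₁₀(d/10)
d = 10 × 10^(8.15/5) = 10 × 10^1.630 = 426.6 pc.

427 pc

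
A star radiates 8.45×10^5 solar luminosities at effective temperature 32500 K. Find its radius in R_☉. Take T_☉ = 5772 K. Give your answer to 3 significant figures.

29.0 R_☉

R/R_☉ = √(L/L_☉) / (T/T_☉)² = √(8.45×10^5) / (5.631)²
       = 919.2 / 31.70 = 28.99.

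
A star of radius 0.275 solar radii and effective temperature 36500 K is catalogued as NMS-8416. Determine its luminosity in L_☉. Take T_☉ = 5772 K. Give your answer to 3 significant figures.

121 L_☉

L/L_☉ = (R/R_☉)² (T/T_☉)⁴ = (0.275)² × (36500/5772)⁴
       = 0.07563 × (6.324)⁴ = 0.07563 × 1599 = 120.9.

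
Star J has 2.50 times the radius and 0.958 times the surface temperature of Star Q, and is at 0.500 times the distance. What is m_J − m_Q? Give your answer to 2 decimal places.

-3.31

L_J/L_Q = (2.50)²(0.958)⁴ = 5.264.
F_J/F_Q = (L_J/L_Q)/(d_J/d_Q)² = 5.264/0.2500 = 21.06.
m_J − m_Q = −2.5 log₁₀(21.06) = -3.31.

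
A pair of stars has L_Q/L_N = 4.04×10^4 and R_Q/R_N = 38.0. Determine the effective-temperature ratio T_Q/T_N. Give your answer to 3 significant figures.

2.30

L ∝ R²T⁴ gives T ∝ (L/R²)^(1/4), so
T_Q/T_N = (4.04×10^4 / 38.0²)^(1/4) = (27.98)^(1/4) = 2.300.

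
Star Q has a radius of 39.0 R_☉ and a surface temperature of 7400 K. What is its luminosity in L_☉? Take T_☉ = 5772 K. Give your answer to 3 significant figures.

4.11×10^3 L_☉

L/L_☉ = (R/R_☉)² (T/T_☉)⁴ = (39.0)² × (7400/5772)⁴
       = 1521 × (1.282)⁴ = 1521 × 2.702 = 4109.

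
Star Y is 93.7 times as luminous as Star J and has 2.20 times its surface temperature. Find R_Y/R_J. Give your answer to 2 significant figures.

2.0

L ∝ R²T⁴ gives R ∝ √L / T², so
R_Y/R_J = √(93.7) / (2.20)² = 9.680 / 4.840 = 2.000.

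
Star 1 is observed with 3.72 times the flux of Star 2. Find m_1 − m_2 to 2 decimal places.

-1.43

m_1 − m_2 = −2.5 log₁₀(F_1/F_2) = −2.5 log₁₀(3.72) = −2.5 × (0.571) = -1.426.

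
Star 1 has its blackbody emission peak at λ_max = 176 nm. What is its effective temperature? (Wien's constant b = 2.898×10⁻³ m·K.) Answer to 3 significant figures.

1.65×10^4 K

T = b/λ_max = 2.898×10⁻³ / (176×10⁻⁹) = 1.647×10^4 K.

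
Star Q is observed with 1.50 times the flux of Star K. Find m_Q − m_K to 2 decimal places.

-0.44

m_Q − m_K = −2.5 log₁₀(F_Q/F_K) = −2.5 log₁₀(1.50) = −2.5 × (0.176) = -0.440.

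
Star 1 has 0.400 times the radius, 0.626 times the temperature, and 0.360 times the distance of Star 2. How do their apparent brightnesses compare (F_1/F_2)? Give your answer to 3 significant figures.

0.190

L_1/L_2 = (R_1/R_2)²(T_1/T_2)⁴ = (0.400)² × (0.626)⁴ = 0.02457.
F_1/F_2 = (L_1/L_2)/(d_1/d_2)² = 0.02457 / (0.360)² = 0.1896.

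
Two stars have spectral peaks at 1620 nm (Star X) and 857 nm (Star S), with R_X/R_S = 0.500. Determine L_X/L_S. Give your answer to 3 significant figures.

0.0196

Wien's law gives T ∝ 1/λ_max, so T_X/T_S = λ_S/λ_X = 857/1620 = 0.5290.
Then L ∝ R²T⁴ gives L_X/L_S = (0.500)² × (0.5290)⁴ = 0.2500 × 0.07832 = 0.01958.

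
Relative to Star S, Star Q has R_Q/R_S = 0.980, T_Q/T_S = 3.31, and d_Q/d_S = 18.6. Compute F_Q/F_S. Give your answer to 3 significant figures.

L_Q/L_S = (R_Q/R_S)²(T_Q/T_S)⁴ = (0.980)² × (3.31)⁴ = 115.3.
F_Q/F_S = (L_Q/L_S)/(d_Q/d_S)² = 115.3 / (18.6)² = 0.3332.

0.333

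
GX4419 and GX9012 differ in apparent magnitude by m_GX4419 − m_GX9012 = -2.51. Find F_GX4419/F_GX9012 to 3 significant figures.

F_GX4419/F_GX9012 = 10^(−(m_GX4419 − m_GX9012)/2.5) = 10^(2.51/2.5) = 10^1.004 = 10.09.

10.1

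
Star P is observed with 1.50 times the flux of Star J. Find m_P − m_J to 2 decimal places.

-0.44

m_P − m_J = −2.5 log₁₀(F_P/F_J) = −2.5 log₁₀(1.50) = −2.5 × (0.176) = -0.440.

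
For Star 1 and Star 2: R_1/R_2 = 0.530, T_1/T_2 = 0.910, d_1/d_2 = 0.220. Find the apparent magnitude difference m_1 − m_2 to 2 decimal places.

-1.50

L_1/L_2 = (0.530)²(0.910)⁴ = 0.1926.
F_1/F_2 = (L_1/L_2)/(d_1/d_2)² = 0.1926/0.04840 = 3.980.
m_1 − m_2 = −2.5 log₁₀(3.980) = -1.50.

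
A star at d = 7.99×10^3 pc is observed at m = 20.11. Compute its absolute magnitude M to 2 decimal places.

5.60

M = m − 5 log₁₀(d/10 pc) = 20.11 − 5 log₁₀(7.99×10^3/10)
  = 20.11 − 5 × 2.903 = 20.11 − 14.51 = 5.60.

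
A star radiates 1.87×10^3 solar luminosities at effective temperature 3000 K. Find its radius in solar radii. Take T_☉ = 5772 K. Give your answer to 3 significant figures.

160 solar radii

R/R_☉ = √(L/L_☉) / (T/T_☉)² = √(1.87×10^3) / (0.5198)²
       = 43.24 / 0.2701 = 160.1.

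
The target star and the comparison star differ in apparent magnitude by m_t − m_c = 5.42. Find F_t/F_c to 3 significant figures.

0.00679

F_t/F_c = 10^(−(m_t − m_c)/2.5) = 10^(-5.42/2.5) = 10^-2.168 = 0.006792.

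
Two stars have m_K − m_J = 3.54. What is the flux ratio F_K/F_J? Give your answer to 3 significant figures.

0.0384

F_K/F_J = 10^(−(m_K − m_J)/2.5) = 10^(-3.54/2.5) = 10^-1.416 = 0.03837.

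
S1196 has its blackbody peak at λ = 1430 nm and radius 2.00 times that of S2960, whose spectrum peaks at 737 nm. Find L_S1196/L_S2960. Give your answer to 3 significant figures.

Wien's law gives T ∝ 1/λ_max, so T_S1196/T_S2960 = λ_S2960/λ_S1196 = 737/1430 = 0.5154.
Then L ∝ R²T⁴ gives L_S1196/L_S2960 = (2.00)² × (0.5154)⁴ = 4.000 × 0.07055 = 0.2822.

0.282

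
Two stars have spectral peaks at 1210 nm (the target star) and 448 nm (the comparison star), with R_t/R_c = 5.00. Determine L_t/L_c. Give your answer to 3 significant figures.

Wien's law gives T ∝ 1/λ_max, so T_t/T_c = λ_c/λ_t = 448/1210 = 0.3702.
Then L ∝ R²T⁴ gives L_t/L_c = (5.00)² × (0.3702)⁴ = 25.00 × 0.01879 = 0.4698.

0.470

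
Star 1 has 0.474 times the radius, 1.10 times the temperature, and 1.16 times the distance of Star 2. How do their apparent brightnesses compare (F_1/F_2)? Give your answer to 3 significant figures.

0.244

L_1/L_2 = (R_1/R_2)²(T_1/T_2)⁴ = (0.474)² × (1.10)⁴ = 0.3289.
F_1/F_2 = (L_1/L_2)/(d_1/d_2)² = 0.3289 / (1.16)² = 0.2445.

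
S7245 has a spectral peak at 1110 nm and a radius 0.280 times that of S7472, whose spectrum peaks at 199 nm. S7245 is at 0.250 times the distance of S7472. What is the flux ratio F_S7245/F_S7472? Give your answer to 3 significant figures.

0.00130

Wien's law: T_S7245/T_S7472 = λ_S7472/λ_S7245 = 199/1110 = 0.1793.
L_S7245/L_S7472 = (R_S7245/R_S7472)²(T_S7245/T_S7472)⁴ = (0.280)²(0.1793)⁴ = 8.099×10^-5.
F_S7245/F_S7472 = (L_S7245/L_S7472)/(d_S7245/d_S7472)² = 8.099×10^-5/(0.250)² = 0.001296.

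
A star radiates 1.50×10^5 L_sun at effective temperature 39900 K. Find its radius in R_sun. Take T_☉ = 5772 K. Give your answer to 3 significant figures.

R/R_☉ = √(L/L_☉) / (T/T_☉)² = √(1.50×10^5) / (6.913)²
       = 387.3 / 47.79 = 8.105.

8.10 R_sun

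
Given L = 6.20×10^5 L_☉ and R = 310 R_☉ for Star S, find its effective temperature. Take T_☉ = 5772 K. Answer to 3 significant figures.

T/T_☉ = (L/L_☉)^(1/4) / (R/R_☉)^(1/2)
T = 5772 × (6.20×10^5)^(1/4) / √(310) = 5772 × 28.06 / 17.61 = 9199 K.

9.20×10^3 K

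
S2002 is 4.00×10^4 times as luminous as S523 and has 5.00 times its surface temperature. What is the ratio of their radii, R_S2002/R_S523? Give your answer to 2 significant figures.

L ∝ R²T⁴ gives R ∝ √L / T², so
R_S2002/R_S523 = √(4.00×10^4) / (5.00)² = 200.0 / 25.00 = 8.000.

8.0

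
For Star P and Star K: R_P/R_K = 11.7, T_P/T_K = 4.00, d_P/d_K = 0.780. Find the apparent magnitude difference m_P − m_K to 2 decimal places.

L_P/L_K = (11.7)²(4.00)⁴ = 3.504×10^4.
F_P/F_K = (L_P/L_K)/(d_P/d_K)² = 3.504×10^4/0.6084 = 5.760×10^4.
m_P − m_K = −2.5 log₁₀(5.760×10^4) = -11.90.

-11.90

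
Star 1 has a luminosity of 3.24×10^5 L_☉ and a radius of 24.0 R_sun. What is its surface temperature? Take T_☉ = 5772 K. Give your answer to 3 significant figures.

2.81×10^4 K

T/T_☉ = (L/L_☉)^(1/4) / (R/R_☉)^(1/2)
T = 5772 × (3.24×10^5)^(1/4) / √(24.0) = 5772 × 23.86 / 4.899 = 2.811×10^4 K.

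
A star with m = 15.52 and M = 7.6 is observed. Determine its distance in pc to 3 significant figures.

384 pc

m − M = 5 log₁₀(d/10 pc)
15.52 − (7.6) = 7.92 = 5 log₁₀(d/10)
d = 10 × 10^(7.92/5) = 10 × 10^1.584 = 383.7 pc.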